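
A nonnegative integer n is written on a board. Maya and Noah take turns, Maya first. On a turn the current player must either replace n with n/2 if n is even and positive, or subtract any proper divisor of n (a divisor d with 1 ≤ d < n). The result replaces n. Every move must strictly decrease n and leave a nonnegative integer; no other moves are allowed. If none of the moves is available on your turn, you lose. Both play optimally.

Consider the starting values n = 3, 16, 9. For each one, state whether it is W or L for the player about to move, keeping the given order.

3: L, 16: W, 9: L

Work bottom-up. With no move the player to move loses. Otherwise the position is W if at least one move leads to an L position for the opponent, and L if every move leads to a W.
n=0: no move → L
n=1: no move → L
n=2: reaches L-position 1 → W
n=3: only reaches 2(W), which is W → L
n=4: reaches L-position 3 → W
n=5: only reaches 4(W), which is W → L
n=6: reaches L-position 3 → W
n=7: only reaches 6(W), which is W → L
n=8: reaches L-position 7 → W
n=9: only reaches 6(W), 8(W), all W → L
n=10: reaches L-position 5 → W
n=11: only reaches 10(W), which is W → L
n=12: reaches L-position 9 → W
n=13: only reaches 12(W), which is W → L
n=14: reaches L-position 7 → W
n=15: only reaches 10(W), 12(W), 14(W), all W → L
n=16: reaches L-position 15 → W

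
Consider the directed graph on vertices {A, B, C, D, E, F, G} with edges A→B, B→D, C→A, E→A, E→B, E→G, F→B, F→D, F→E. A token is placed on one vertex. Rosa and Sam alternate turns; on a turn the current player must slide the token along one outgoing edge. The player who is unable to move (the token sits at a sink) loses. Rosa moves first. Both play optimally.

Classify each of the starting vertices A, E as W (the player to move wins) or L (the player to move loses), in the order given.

A: L, E: W

Use the standard recursion: the mover loses at a terminal position; elsewhere, the mover wins exactly when some move hands the opponent an L position.
Every edge goes from a vertex to one that appears earlier in the order G, D, B, A, E, C, F, so processing vertices in that order labels each vertex after all of its successors.
G: no outgoing edge → L
D: no outgoing edge → L
B: W (go to D, an L position)
A: L (sole option B(W) is W)
E: W (go to A, an L position)
C: W (go to A, an L position)
F: W (go to D, an L position)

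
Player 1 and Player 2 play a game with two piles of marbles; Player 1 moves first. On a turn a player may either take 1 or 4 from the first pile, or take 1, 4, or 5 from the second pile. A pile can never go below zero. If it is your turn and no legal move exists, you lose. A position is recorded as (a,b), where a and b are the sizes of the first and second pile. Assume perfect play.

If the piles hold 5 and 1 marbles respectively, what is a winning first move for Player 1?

Compute win/loss labels from the base case upward. A position with no move is L. Any other position is W if it can reach an L in one move, else L.
No move ever increases a pile, so every position that can arise here has a ≤ 5 and b ≤ 1; it is enough to label the cells with 0 ≤ a ≤ 5 and 0 ≤ b ≤ 1.
Every move lowers a or b (never raises either), so fill the grid row by row in increasing a, and left to right within a row: each cell's successors are then already labelled.
      b=0  b=1
a=0:    L    W
a=1:    W    L
a=2:    L    W
a=3:    W    L
a=4:    W    W
a=5:    L    W
Cells with no legal move (terminal, hence L): (0,0).
The remaining L cells, each justified by listing all of its moves:
(1,1): →(0,1)(W), (1,0)(W) — all W, so L
(2,0): →(1,0)(W) only, which is W, so L
(3,1): →(2,1)(W), (3,0)(W) — all W, so L
(5,0): →(4,0)(W), (1,0)(W) — all W, so L
Every other cell has at least one move into one of the L cells above, so it is W.
From (5,1), the L positions reachable in one move are: (1,1), (5,0). Any move reaching one of these is winning.

Move to (1,1).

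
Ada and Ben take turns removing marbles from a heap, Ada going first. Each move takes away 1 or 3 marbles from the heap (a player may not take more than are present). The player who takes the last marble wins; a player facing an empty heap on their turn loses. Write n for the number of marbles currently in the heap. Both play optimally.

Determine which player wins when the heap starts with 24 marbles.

Ben wins.

Build the W/L table. Terminal = L. A non-terminal position is W if it has a move to some L; otherwise it is L.
n=0: no move → L
n=1: →0(L), so W
n=2: →1(W) only, which is W, so L
n=3: →2(L), so W
n=4: →3(W), 1(W) — all W, so L
n=5: →4(L), so W
n=6: →5(W), 3(W) — all W, so L
n=7: →6(L), so W
n=8: →7(W), 5(W) — all W, so L
n=9: →8(L), so W
n=10: →9(W), 7(W) — all W, so L
n=11: →10(L), so W
n=12: →11(W), 9(W) — all W, so L
n=13: →12(L), so W
n=14: →13(W), 11(W) — all W, so L
n=15: →14(L), so W
n=16: →15(W), 13(W) — all W, so L
n=17: →16(L), so W
n=18: →17(W), 15(W) — all W, so L
n=19: →18(L), so W
n=20: →19(W), 17(W) — all W, so L
n=21: →20(L), so W
n=22: →21(W), 19(W) — all W, so L
n=23: →22(L), so W
n=24: →23(W), 21(W) — all W, so L
The starting position 24 is L: whatever Ada does, the opponent receives a W position.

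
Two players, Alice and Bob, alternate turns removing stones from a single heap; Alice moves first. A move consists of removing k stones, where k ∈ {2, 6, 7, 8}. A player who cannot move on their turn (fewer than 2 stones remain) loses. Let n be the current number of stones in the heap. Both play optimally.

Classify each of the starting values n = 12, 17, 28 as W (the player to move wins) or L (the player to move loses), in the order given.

12: W, 17: W, 28: L

Positions with no move are L. A position that does have a move is losing for the player to move precisely when every available move leads to a winning position for the opponent. Fill in the labels:
n=0: no move → L
n=1: no move → L
n=2: →0(L), so W
n=3: →1(L), so W
n=4: →2(W) only, which is W, so L
n=5: →3(W) only, which is W, so L
n=6: →4(L), so W
n=7: →5(L), so W
n=8: →1(L), so W
n=9: →1(L), so W
n=10: →4(L), so W
n=11: →5(L), so W
n=12: →5(L), so W
n=13: →5(L), so W
n=14: →12(W), 8(W), 7(W), 6(W) — all W, so L
n=15: →13(W), 9(W), 8(W), 7(W) — all W, so L
n=16: →14(L), so W
n=17: →15(L), so W
n=18: →16(W), 12(W), 11(W), 10(W) — all W, so L
n=19: →17(W), 13(W), 12(W), 11(W) — all W, so L
n=20: →18(L), so W
n=21: →19(L), so W
n=22: →15(L), so W
n=23: →15(L), so W
n=24: →18(L), so W
n=25: →19(L), so W
n=26: →19(L), so W
n=27: →19(L), so W
n=28: →26(W), 22(W), 21(W), 20(W) — all W, so L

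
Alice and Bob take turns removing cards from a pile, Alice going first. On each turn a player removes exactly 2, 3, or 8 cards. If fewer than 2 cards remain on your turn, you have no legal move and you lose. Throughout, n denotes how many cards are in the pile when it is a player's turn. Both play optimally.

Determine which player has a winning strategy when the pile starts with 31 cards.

Label each position W (a win for the player to move) or L (a loss). A position with no legal move is L; any other position is W exactly when some move reaches an L, and L when every move reaches a W.
n=0: no move → L
n=1: no move → L
n=2: →0(L), so W
n=3: →1(L), so W
n=4: →1(L), so W
n=5: →3(W), 2(W) — all W, so L
n=6: →4(W), 3(W) — all W, so L
n=7: →5(L), so W
n=8: →6(L), so W
n=9: →6(L), so W
n=10: →8(W), 7(W), 2(W) — all W, so L
n=11: →9(W), 8(W), 3(W) — all W, so L
n=12: →10(L), so W
n=13: →11(L), so W
n=14: →11(L), so W
n=15: →13(W), 12(W), 7(W) — all W, so L
n=16: →14(W), 13(W), 8(W) — all W, so L
n=17: →15(L), so W
n=18: →16(L), so W
n=19: →16(L), so W
n=20: →18(W), 17(W), 12(W) — all W, so L
n=21: →19(W), 18(W), 13(W) — all W, so L
n=22: →20(L), so W
n=23: →21(L), so W
n=24: →21(L), so W
n=25: →23(W), 22(W), 17(W) — all W, so L
n=26: →24(W), 23(W), 18(W) — all W, so L
n=27: →25(L), so W
n=28: →26(L), so W
n=29: →26(L), so W
n=30: →28(W), 27(W), 22(W) — all W, so L
n=31: →29(W), 28(W), 23(W) — all W, so L
The starting position 31 is L: whatever Alice does, the opponent receives a W position.

Bob wins.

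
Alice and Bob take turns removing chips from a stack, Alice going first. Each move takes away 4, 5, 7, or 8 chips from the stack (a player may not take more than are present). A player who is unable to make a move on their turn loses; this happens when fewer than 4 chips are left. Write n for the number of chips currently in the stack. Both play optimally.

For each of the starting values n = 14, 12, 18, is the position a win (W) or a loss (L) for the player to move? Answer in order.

Classify positions by backward induction: terminal positions (no move available) are L. From any other position, the mover wins iff some move reaches an L.
n=0: no move → L
n=1: no move → L
n=2: no move → L
n=3: no move → L
n=4: can move to 0, which is L ⇒ W
n=5: can move to 1, which is L ⇒ W
n=6: can move to 2, which is L ⇒ W
n=7: can move to 3, which is L ⇒ W
n=8: can move to 3, which is L ⇒ W
n=9: can move to 2, which is L ⇒ W
n=10: can move to 3, which is L ⇒ W
n=11: can move to 3, which is L ⇒ W
n=12: moves to 8(W), 7(W), 5(W), 4(W); every one is W ⇒ L
n=13: moves to 9(W), 8(W), 6(W), 5(W); every one is W ⇒ L
n=14: moves to 10(W), 9(W), 7(W), 6(W); every one is W ⇒ L
n=15: moves to 11(W), 10(W), 8(W), 7(W); every one is W ⇒ L
n=16: can move to 12, which is L ⇒ W
n=17: can move to 13, which is L ⇒ W
n=18: can move to 14, which is L ⇒ W

14: L, 12: L, 18: W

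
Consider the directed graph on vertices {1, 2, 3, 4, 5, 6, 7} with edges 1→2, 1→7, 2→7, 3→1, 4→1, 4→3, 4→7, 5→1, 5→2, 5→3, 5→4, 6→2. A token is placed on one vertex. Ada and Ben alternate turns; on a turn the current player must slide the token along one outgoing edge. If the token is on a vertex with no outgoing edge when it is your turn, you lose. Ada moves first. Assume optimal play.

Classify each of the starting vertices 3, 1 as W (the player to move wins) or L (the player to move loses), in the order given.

Positions with no move are L. A position that does have a move is losing for the player to move precisely when every available move leads to a winning position for the opponent. Fill in the labels:
Every edge goes from a vertex to one that appears earlier in the order 7, 2, 1, 3, 4, 6, 5, so processing vertices in that order labels each vertex after all of its successors.
7: no outgoing edge → L
2: can move to 7, which is L ⇒ W
1: can move to 7, which is L ⇒ W
3: the only move is to 1(W), a W ⇒ L
4: can move to 3, which is L ⇒ W
6: the only move is to 2(W), a W ⇒ L
5: can move to 3, which is L ⇒ W

3: L, 1: W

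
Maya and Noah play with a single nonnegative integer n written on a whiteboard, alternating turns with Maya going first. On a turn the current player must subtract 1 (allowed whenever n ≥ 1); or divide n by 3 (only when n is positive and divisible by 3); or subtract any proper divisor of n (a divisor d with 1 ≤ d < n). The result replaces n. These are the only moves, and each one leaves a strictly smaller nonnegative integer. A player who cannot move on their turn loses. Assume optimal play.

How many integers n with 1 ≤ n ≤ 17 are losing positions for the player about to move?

7

Work bottom-up. With no move the player to move loses. Otherwise the position is W if at least one move leads to an L position for the opponent, and L if every move leads to a W.
n=0: no move → L
n=1: reaches L-position 0 → W
n=2: only reaches 1(W), which is W → L
n=3: reaches L-position 2 → W
n=4: reaches L-position 2 → W
n=5: only reaches 4(W), which is W → L
n=6: reaches L-position 2 → W
n=7: only reaches 6(W), which is W → L
n=8: reaches L-position 7 → W
n=9: only reaches 3(W), 6(W), 8(W), all W → L
n=10: reaches L-position 5 → W
n=11: only reaches 10(W), which is W → L
n=12: reaches L-position 9 → W
n=13: only reaches 12(W), which is W → L
n=14: reaches L-position 7 → W
n=15: reaches L-position 5 → W
n=16: only reaches 8(W), 12(W), 14(W), 15(W), all W → L
n=17: reaches L-position 16 → W
L entries with 1 ≤ n ≤ 17 (n=0 is outside the asked range and is not counted): n = 2, 5, 7, 9, 11, 13, 16; that makes 7.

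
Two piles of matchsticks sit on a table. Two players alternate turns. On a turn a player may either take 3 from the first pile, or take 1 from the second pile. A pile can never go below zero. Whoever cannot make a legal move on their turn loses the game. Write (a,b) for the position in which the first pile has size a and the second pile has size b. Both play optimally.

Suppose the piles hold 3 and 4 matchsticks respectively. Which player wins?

Classify positions by backward induction: terminal positions (no move available) are L. From any other position, the mover wins iff some move reaches an L.
No move ever increases a pile, so every position that can arise here has a ≤ 3 and b ≤ 4; it is enough to label the cells with 0 ≤ a ≤ 3 and 0 ≤ b ≤ 4.
Every move lowers a or b (never raises either), so fill the grid row by row in increasing a, and left to right within a row: each cell's successors are then already labelled.
      b=0  b=1  b=2  b=3  b=4
a=0:    L    W    L    W    L
a=1:    L    W    L    W    L
a=2:    L    W    L    W    L
a=3:    W    L    W    L    W
Cells with no legal move (terminal, hence L): (0,0), (1,0), (2,0).
The remaining L cells, each justified by listing all of its moves:
(0,2): only reaches (0,1)(W), which is W → L
(0,4): only reaches (0,3)(W), which is W → L
(1,2): only reaches (1,1)(W), which is W → L
(1,4): only reaches (1,3)(W), which is W → L
(2,2): only reaches (2,1)(W), which is W → L
(2,4): only reaches (2,3)(W), which is W → L
(3,1): only reaches (0,1)(W), (3,0)(W), all W → L
(3,3): only reaches (0,3)(W), (3,2)(W), all W → L
Every other cell has at least one move into one of the L cells above, so it is W.
The starting position (3,4) is W: the player to move should move to (0,4), handing over an L position.

The first player wins.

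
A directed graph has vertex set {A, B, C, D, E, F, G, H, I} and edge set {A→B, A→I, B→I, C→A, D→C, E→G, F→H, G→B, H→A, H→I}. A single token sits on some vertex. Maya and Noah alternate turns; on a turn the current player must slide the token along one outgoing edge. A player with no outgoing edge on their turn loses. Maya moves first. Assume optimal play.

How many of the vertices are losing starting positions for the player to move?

Use the standard recursion: the mover loses at a terminal position; elsewhere, the mover wins exactly when some move hands the opponent an L position.
Every edge goes from a vertex to one that appears earlier in the order I, B, A, C, H, G, E, D, F, so processing vertices in that order labels each vertex after all of its successors.
I: no outgoing edge → L
B: →I(L), so W
A: →I(L), so W
C: →A(W) only, which is W, so L
H: →I(L), so W
G: →B(W) only, which is W, so L
E: →G(L), so W
D: →C(L), so W
F: →H(W) only, which is W, so L
The L vertices are C, F, G, I; that is 4 in all.

4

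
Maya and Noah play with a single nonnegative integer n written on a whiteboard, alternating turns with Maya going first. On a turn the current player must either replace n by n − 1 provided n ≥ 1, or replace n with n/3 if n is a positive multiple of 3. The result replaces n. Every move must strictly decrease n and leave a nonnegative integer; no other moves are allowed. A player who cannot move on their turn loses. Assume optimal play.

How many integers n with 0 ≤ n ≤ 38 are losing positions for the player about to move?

Label each position W (a win for the player to move) or L (a loss). A position with no legal move is L; any other position is W exactly when some move reaches an L, and L when every move reaches a W.
n=0: no move → L
n=1: can move to 0, which is L ⇒ W
n=2: the only move is to 1(W), a W ⇒ L
n=3: can move to 2, which is L ⇒ W
n=4: the only move is to 3(W), a W ⇒ L
n=5: can move to 4, which is L ⇒ W
n=6: can move to 2, which is L ⇒ W
n=7: the only move is to 6(W), a W ⇒ L
n=8: can move to 7, which is L ⇒ W
n=9: moves to 3(W), 8(W); every one is W ⇒ L
n=10: can move to 9, which is L ⇒ W
n=11: the only move is to 10(W), a W ⇒ L
n=12: can move to 4, which is L ⇒ W
n=13: the only move is to 12(W), a W ⇒ L
n=14: can move to 13, which is L ⇒ W
n=15: moves to 5(W), 14(W); every one is W ⇒ L
n=16: can move to 15, which is L ⇒ W
n=17: the only move is to 16(W), a W ⇒ L
n=18: can move to 17, which is L ⇒ W
n=19: the only move is to 18(W), a W ⇒ L
n=20: can move to 19, which is L ⇒ W
n=21: can move to 7, which is L ⇒ W
n=22: the only move is to 21(W), a W ⇒ L
n=23: can move to 22, which is L ⇒ W
n=24: moves to 8(W), 23(W); every one is W ⇒ L
n=25: can move to 24, which is L ⇒ W
n=26: the only move is to 25(W), a W ⇒ L
n=27: can move to 9, which is L ⇒ W
n=28: the only move is to 27(W), a W ⇒ L
n=29: can move to 28, which is L ⇒ W
n=30: moves to 10(W), 29(W); every one is W ⇒ L
n=31: can move to 30, which is L ⇒ W
n=32: the only move is to 31(W), a W ⇒ L
n=33: can move to 11, which is L ⇒ W
n=34: the only move is to 33(W), a W ⇒ L
n=35: can move to 34, which is L ⇒ W
n=36: moves to 12(W), 35(W); every one is W ⇒ L
n=37: can move to 36, which is L ⇒ W
n=38: the only move is to 37(W), a W ⇒ L
L entries with 0 ≤ n ≤ 38: n = 0, 2, 4, 7, 9, 11, 13, 15, 17, 19, 22, 24, 26, 28, 30, 32, 34, 36, 38; that makes 19.

19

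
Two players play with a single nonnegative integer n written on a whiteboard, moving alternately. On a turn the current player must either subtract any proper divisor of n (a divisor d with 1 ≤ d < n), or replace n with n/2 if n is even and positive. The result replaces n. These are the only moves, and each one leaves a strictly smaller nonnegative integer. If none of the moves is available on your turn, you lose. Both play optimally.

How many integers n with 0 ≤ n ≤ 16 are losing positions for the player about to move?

Positions with no move are L. A position that does have a move is losing for the player to move precisely when every available move leads to a winning position for the opponent. Fill in the labels:
n=0: no move → L
n=1: no move → L
n=2: →1(L), so W
n=3: →2(W) only, which is W, so L
n=4: →3(L), so W
n=5: →4(W) only, which is W, so L
n=6: →3(L), so W
n=7: →6(W) only, which is W, so L
n=8: →7(L), so W
n=9: →6(W), 8(W) — all W, so L
n=10: →5(L), so W
n=11: →10(W) only, which is W, so L
n=12: →9(L), so W
n=13: →12(W) only, which is W, so L
n=14: →7(L), so W
n=15: →10(W), 12(W), 14(W) — all W, so L
n=16: →15(L), so W
L entries with 0 ≤ n ≤ 16: n = 0, 1, 3, 5, 7, 9, 11, 13, 15; that makes 9.

9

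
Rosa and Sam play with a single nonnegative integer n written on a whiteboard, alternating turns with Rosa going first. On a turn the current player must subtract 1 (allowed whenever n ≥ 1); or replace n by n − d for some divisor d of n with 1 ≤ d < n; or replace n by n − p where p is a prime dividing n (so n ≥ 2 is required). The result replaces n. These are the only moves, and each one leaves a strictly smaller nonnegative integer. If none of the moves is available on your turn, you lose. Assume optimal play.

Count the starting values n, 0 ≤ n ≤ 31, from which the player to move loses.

6

Use the standard recursion: the mover loses at a terminal position; elsewhere, the mover wins exactly when some move hands the opponent an L position.
n=0: no move → L
n=1: reaches L-position 0 → W
n=2: reaches L-position 0 → W
n=3: reaches L-position 0 → W
n=4: only reaches 2(W), 3(W), all W → L
n=5: reaches L-position 0 → W
n=6: reaches L-position 4 → W
n=7: reaches L-position 0 → W
n=8: reaches L-position 4 → W
n=9: only reaches 6(W), 8(W), all W → L
n=10: reaches L-position 9 → W
n=11: reaches L-position 0 → W
n=12: reaches L-position 9 → W
n=13: reaches L-position 0 → W
n=14: only reaches 7(W), 12(W), 13(W), all W → L
n=15: reaches L-position 14 → W
n=16: reaches L-position 14 → W
n=17: reaches L-position 0 → W
n=18: reaches L-position 9 → W
n=19: reaches L-position 0 → W
n=20: only reaches 10(W), 15(W), 16(W), 18(W), 19(W), all W → L
n=21: reaches L-position 14 → W
n=22: reaches L-position 20 → W
n=23: reaches L-position 0 → W
n=24: reaches L-position 20 → W
n=25: reaches L-position 20 → W
n=26: only reaches 13(W), 24(W), 25(W), all W → L
n=27: reaches L-position 26 → W
n=28: reaches L-position 14 → W
n=29: reaches L-position 0 → W
n=30: reaches L-position 20 → W
n=31: reaches L-position 0 → W
L entries with 0 ≤ n ≤ 31: n = 0, 4, 9, 14, 20, 26; that makes 6.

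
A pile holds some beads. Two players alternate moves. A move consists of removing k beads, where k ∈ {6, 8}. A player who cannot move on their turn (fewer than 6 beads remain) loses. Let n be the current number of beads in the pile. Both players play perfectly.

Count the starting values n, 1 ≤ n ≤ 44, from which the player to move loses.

Compute win/loss labels from the base case upward. A position with no move is L. Any other position is W if it can reach an L in one move, else L.
n=0: no move → L
n=1: no move → L
n=2: no move → L
n=3: no move → L
n=4: no move → L
n=5: no move → L
n=6: can move to 0, which is L ⇒ W
n=7: can move to 1, which is L ⇒ W
n=8: can move to 2, which is L ⇒ W
n=9: can move to 3, which is L ⇒ W
n=10: can move to 4, which is L ⇒ W
n=11: can move to 5, which is L ⇒ W
n=12: can move to 4, which is L ⇒ W
n=13: can move to 5, which is L ⇒ W
n=14: moves to 8(W), 6(W); every one is W ⇒ L
n=15: moves to 9(W), 7(W); every one is W ⇒ L
n=16: moves to 10(W), 8(W); every one is W ⇒ L
n=17: moves to 11(W), 9(W); every one is W ⇒ L
n=18: moves to 12(W), 10(W); every one is W ⇒ L
n=19: moves to 13(W), 11(W); every one is W ⇒ L
n=20: can move to 14, which is L ⇒ W
n=21: can move to 15, which is L ⇒ W
n=22: can move to 16, which is L ⇒ W
n=23: can move to 17, which is L ⇒ W
n=24: can move to 18, which is L ⇒ W
n=25: can move to 19, which is L ⇒ W
n=26: can move to 18, which is L ⇒ W
n=27: can move to 19, which is L ⇒ W
n=28: moves to 22(W), 20(W); every one is W ⇒ L
n=29: moves to 23(W), 21(W); every one is W ⇒ L
n=30: moves to 24(W), 22(W); every one is W ⇒ L
n=31: moves to 25(W), 23(W); every one is W ⇒ L
n=32: moves to 26(W), 24(W); every one is W ⇒ L
n=33: moves to 27(W), 25(W); every one is W ⇒ L
n=34: can move to 28, which is L ⇒ W
n=35: can move to 29, which is L ⇒ W
n=36: can move to 30, which is L ⇒ W
n=37: can move to 31, which is L ⇒ W
n=38: can move to 32, which is L ⇒ W
n=39: can move to 33, which is L ⇒ W
n=40: can move to 32, which is L ⇒ W
n=41: can move to 33, which is L ⇒ W
n=42: moves to 36(W), 34(W); every one is W ⇒ L
n=43: moves to 37(W), 35(W); every one is W ⇒ L
n=44: moves to 38(W), 36(W); every one is W ⇒ L
L entries with 1 ≤ n ≤ 44 (n=0 is outside the asked range and is not counted): n = 1, 2, 3, 4, 5, 14, 15, 16, 17, 18, 19, 28, 29, 30, 31, 32, 33, 42, 43, 44; that makes 20.

20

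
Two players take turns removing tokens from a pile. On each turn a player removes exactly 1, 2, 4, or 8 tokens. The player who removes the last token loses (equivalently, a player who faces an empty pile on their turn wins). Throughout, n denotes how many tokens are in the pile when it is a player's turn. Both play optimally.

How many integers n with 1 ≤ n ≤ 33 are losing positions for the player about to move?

11

Classify positions by backward induction: terminal positions (no move available) are W. From any other position, the mover wins iff some move reaches an L.
n=0: no move; the opponent has just taken the last token and therefore loses → W
n=1: the only move is to 0(W), a W ⇒ L
n=2: can move to 1, which is L ⇒ W
n=3: can move to 1, which is L ⇒ W
n=4: moves to 3(W), 2(W), 0(W); every one is W ⇒ L
n=5: can move to 4, which is L ⇒ W
n=6: can move to 4, which is L ⇒ W
n=7: moves to 6(W), 5(W), 3(W); every one is W ⇒ L
n=8: can move to 7, which is L ⇒ W
n=9: can move to 7, which is L ⇒ W
n=10: moves to 9(W), 8(W), 6(W), 2(W); every one is W ⇒ L
n=11: can move to 10, which is L ⇒ W
n=12: can move to 10, which is L ⇒ W
n=13: moves to 12(W), 11(W), 9(W), 5(W); every one is W ⇒ L
n=14: can move to 13, which is L ⇒ W
n=15: can move to 13, which is L ⇒ W
n=16: moves to 15(W), 14(W), 12(W), 8(W); every one is W ⇒ L
n=17: can move to 16, which is L ⇒ W
n=18: can move to 16, which is L ⇒ W
n=19: moves to 18(W), 17(W), 15(W), 11(W); every one is W ⇒ L
n=20: can move to 19, which is L ⇒ W
n=21: can move to 19, which is L ⇒ W
n=22: moves to 21(W), 20(W), 18(W), 14(W); every one is W ⇒ L
n=23: can move to 22, which is L ⇒ W
n=24: can move to 22, which is L ⇒ W
n=25: moves to 24(W), 23(W), 21(W), 17(W); every one is W ⇒ L
n=26: can move to 25, which is L ⇒ W
n=27: can move to 25, which is L ⇒ W
n=28: moves to 27(W), 26(W), 24(W), 20(W); every one is W ⇒ L
n=29: can move to 28, which is L ⇒ W
n=30: can move to 28, which is L ⇒ W
n=31: moves to 30(W), 29(W), 27(W), 23(W); every one is W ⇒ L
n=32: can move to 31, which is L ⇒ W
n=33: can move to 31, which is L ⇒ W
L entries with 1 ≤ n ≤ 33 (the range starts at n=1): n = 1, 4, 7, 10, 13, 16, 19, 22, 25, 28, 31; that makes 11.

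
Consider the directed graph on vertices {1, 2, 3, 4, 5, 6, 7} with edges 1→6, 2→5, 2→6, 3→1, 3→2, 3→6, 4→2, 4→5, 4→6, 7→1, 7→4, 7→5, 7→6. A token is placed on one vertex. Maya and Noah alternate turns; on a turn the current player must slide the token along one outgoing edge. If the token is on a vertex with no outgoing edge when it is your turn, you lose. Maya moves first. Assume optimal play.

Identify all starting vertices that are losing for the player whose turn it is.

5, 6

Work bottom-up. With no move the player to move loses. Otherwise the position is W if at least one move leads to an L position for the opponent, and L if every move leads to a W.
Every edge goes from a vertex to one that appears earlier in the order 6, 5, 2, 4, 1, 7, 3, so processing vertices in that order labels each vertex after all of its successors.
6: no outgoing edge → L
5: no outgoing edge → L
2: can move to 5, which is L ⇒ W
4: can move to 5, which is L ⇒ W
1: can move to 6, which is L ⇒ W
7: can move to 5, which is L ⇒ W
3: can move to 6, which is L ⇒ W
The losing starting vertices are exactly the entries labelled L in this table (2 of them).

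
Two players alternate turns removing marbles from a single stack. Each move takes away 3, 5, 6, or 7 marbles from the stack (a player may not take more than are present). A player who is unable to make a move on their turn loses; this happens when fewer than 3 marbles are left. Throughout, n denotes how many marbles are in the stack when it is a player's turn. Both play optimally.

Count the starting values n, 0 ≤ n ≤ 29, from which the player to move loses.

Label each position W (a win for the player to move) or L (a loss). A position with no legal move is L; any other position is W exactly when some move reaches an L, and L when every move reaches a W.
n=0: no move → L
n=1: no move → L
n=2: no move → L
n=3: can move to 0, which is L ⇒ W
n=4: can move to 1, which is L ⇒ W
n=5: can move to 2, which is L ⇒ W
n=6: can move to 1, which is L ⇒ W
n=7: can move to 2, which is L ⇒ W
n=8: can move to 2, which is L ⇒ W
n=9: can move to 2, which is L ⇒ W
n=10: moves to 7(W), 5(W), 4(W), 3(W); every one is W ⇒ L
n=11: moves to 8(W), 6(W), 5(W), 4(W); every one is W ⇒ L
n=12: moves to 9(W), 7(W), 6(W), 5(W); every one is W ⇒ L
n=13: can move to 10, which is L ⇒ W
n=14: can move to 11, which is L ⇒ W
n=15: can move to 12, which is L ⇒ W
n=16: can move to 11, which is L ⇒ W
n=17: can move to 12, which is L ⇒ W
n=18: can move to 12, which is L ⇒ W
n=19: can move to 12, which is L ⇒ W
n=20: moves to 17(W), 15(W), 14(W), 13(W); every one is W ⇒ L
n=21: moves to 18(W), 16(W), 15(W), 14(W); every one is W ⇒ L
n=22: moves to 19(W), 17(W), 16(W), 15(W); every one is W ⇒ L
n=23: can move to 20, which is L ⇒ W
n=24: can move to 21, which is L ⇒ W
n=25: can move to 22, which is L ⇒ W
n=26: can move to 21, which is L ⇒ W
n=27: can move to 22, which is L ⇒ W
n=28: can move to 22, which is L ⇒ W
n=29: can move to 22, which is L ⇒ W
L entries with 0 ≤ n ≤ 29: n = 0, 1, 2, 10, 11, 12, 20, 21, 22; that makes 9.

9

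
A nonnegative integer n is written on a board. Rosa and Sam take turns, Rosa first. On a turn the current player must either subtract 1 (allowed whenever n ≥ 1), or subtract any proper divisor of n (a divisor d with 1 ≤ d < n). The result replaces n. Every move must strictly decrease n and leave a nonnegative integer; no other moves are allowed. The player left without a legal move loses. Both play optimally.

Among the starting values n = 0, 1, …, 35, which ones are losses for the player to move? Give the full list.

0, 2, 5, 7, 9, 11, 13, 15, 17, 19, 21, 23, 25, 27, 29, 31, 33, 35

Classify positions by backward induction: terminal positions (no move available) are L. From any other position, the mover wins iff some move reaches an L.
n=0: no move → L
n=1: can move to 0, which is L ⇒ W
n=2: the only move is to 1(W), a W ⇒ L
n=3: can move to 2, which is L ⇒ W
n=4: can move to 2, which is L ⇒ W
n=5: the only move is to 4(W), a W ⇒ L
n=6: can move to 5, which is L ⇒ W
n=7: the only move is to 6(W), a W ⇒ L
n=8: can move to 7, which is L ⇒ W
n=9: moves to 6(W), 8(W); every one is W ⇒ L
n=10: can move to 5, which is L ⇒ W
n=11: the only move is to 10(W), a W ⇒ L
n=12: can move to 9, which is L ⇒ W
n=13: the only move is to 12(W), a W ⇒ L
n=14: can move to 7, which is L ⇒ W
n=15: moves to 10(W), 12(W), 14(W); every one is W ⇒ L
n=16: can move to 15, which is L ⇒ W
n=17: the only move is to 16(W), a W ⇒ L
n=18: can move to 9, which is L ⇒ W
n=19: the only move is to 18(W), a W ⇒ L
n=20: can move to 15, which is L ⇒ W
n=21: moves to 14(W), 18(W), 20(W); every one is W ⇒ L
n=22: can move to 11, which is L ⇒ W
n=23: the only move is to 22(W), a W ⇒ L
n=24: can move to 21, which is L ⇒ W
n=25: moves to 20(W), 24(W); every one is W ⇒ L
n=26: can move to 13, which is L ⇒ W
n=27: moves to 18(W), 24(W), 26(W); every one is W ⇒ L
n=28: can move to 21, which is L ⇒ W
n=29: the only move is to 28(W), a W ⇒ L
n=30: can move to 15, which is L ⇒ W
n=31: the only move is to 30(W), a W ⇒ L
n=32: can move to 31, which is L ⇒ W
n=33: moves to 22(W), 30(W), 32(W); every one is W ⇒ L
n=34: can move to 17, which is L ⇒ W
n=35: moves to 28(W), 30(W), 34(W); every one is W ⇒ L
The losing starting values of n are exactly the entries labelled L in this table (18 of them).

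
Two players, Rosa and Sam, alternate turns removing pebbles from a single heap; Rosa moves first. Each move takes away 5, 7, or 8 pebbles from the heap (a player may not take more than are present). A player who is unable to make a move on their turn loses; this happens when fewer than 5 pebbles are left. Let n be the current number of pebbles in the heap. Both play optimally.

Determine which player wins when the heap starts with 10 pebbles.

Rosa wins.

Build the W/L table. Terminal = L. A non-terminal position is W if it has a move to some L; otherwise it is L.
n=0: no move → L
n=1: no move → L
n=2: no move → L
n=3: no move → L
n=4: no move → L
n=5: can move to 0, which is L ⇒ W
n=6: can move to 1, which is L ⇒ W
n=7: can move to 2, which is L ⇒ W
n=8: can move to 3, which is L ⇒ W
n=9: can move to 4, which is L ⇒ W
n=10: can move to 3, which is L ⇒ W
From 10 Rosa can remove 7, leaving 3, reaching an L position.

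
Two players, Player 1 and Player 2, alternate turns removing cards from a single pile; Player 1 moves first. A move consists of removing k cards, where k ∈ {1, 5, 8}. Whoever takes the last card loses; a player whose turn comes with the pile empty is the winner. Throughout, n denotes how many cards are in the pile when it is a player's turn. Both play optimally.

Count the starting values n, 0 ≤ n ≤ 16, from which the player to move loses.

Label each position W (a win for the player to move) or L (a loss). A position with no legal move is W; any other position is W exactly when some move reaches an L, and L when every move reaches a W.
n=0: no move; the opponent has just taken the last card and therefore loses → W
n=1: the only move is to 0(W), a W ⇒ L
n=2: can move to 1, which is L ⇒ W
n=3: the only move is to 2(W), a W ⇒ L
n=4: can move to 3, which is L ⇒ W
n=5: moves to 4(W), 0(W); every one is W ⇒ L
n=6: can move to 5, which is L ⇒ W
n=7: moves to 6(W), 2(W); every one is W ⇒ L
n=8: can move to 7, which is L ⇒ W
n=9: can move to 1, which is L ⇒ W
n=10: can move to 5, which is L ⇒ W
n=11: can move to 3, which is L ⇒ W
n=12: can move to 7, which is L ⇒ W
n=13: can move to 5, which is L ⇒ W
n=14: moves to 13(W), 9(W), 6(W); every one is W ⇒ L
n=15: can move to 14, which is L ⇒ W
n=16: moves to 15(W), 11(W), 8(W); every one is W ⇒ L
L entries with 0 ≤ n ≤ 16: n = 1, 3, 5, 7, 14, 16; that makes 6.

6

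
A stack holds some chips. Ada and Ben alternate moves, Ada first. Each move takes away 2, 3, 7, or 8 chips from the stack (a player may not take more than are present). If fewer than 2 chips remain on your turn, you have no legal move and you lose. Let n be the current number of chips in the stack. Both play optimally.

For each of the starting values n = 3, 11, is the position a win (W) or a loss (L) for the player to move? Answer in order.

3: W, 11: L

Work bottom-up. With no move the player to move loses. Otherwise the position is W if at least one move leads to an L position for the opponent, and L if every move leads to a W.
n=0: no move → L
n=1: no move → L
n=2: →0(L), so W
n=3: →1(L), so W
n=4: →1(L), so W
n=5: →3(W), 2(W) — all W, so L
n=6: →4(W), 3(W) — all W, so L
n=7: →5(L), so W
n=8: →6(L), so W
n=9: →6(L), so W
n=10: →8(W), 7(W), 3(W), 2(W) — all W, so L
n=11: →9(W), 8(W), 4(W), 3(W) — all W, so L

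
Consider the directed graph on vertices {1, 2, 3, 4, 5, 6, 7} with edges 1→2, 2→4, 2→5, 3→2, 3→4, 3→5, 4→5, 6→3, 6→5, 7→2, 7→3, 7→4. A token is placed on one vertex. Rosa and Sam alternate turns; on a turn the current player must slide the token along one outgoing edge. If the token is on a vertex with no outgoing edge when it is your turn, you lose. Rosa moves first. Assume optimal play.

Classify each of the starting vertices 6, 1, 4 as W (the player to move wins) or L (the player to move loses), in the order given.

6: W, 1: L, 4: W

Label each position W (a win for the player to move) or L (a loss). A position with no legal move is L; any other position is W exactly when some move reaches an L, and L when every move reaches a W.
Every edge goes from a vertex to one that appears earlier in the order 5, 4, 2, 3, 7, 1, 6, so processing vertices in that order labels each vertex after all of its successors.
5: no outgoing edge → L
4: →5(L), so W
2: →5(L), so W
3: →5(L), so W
7: →3(W), 2(W), 4(W) — all W, so L
1: →2(W) only, which is W, so L
6: →5(L), so W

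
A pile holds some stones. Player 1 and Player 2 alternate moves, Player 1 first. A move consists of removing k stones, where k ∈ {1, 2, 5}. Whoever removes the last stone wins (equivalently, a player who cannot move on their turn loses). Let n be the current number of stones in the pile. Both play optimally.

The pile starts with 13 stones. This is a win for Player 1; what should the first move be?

Use the standard recursion: the mover loses at a terminal position; elsewhere, the mover wins exactly when some move hands the opponent an L position.
n=0: no move → L
n=1: →0(L), so W
n=2: →0(L), so W
n=3: →2(W), 1(W) — all W, so L
n=4: →3(L), so W
n=5: →3(L), so W
n=6: →5(W), 4(W), 1(W) — all W, so L
n=7: →6(L), so W
n=8: →6(L), so W
n=9: →8(W), 7(W), 4(W) — all W, so L
n=10: →9(L), so W
n=11: →9(L), so W
n=12: →11(W), 10(W), 7(W) — all W, so L
n=13: →12(L), so W
From 13, the L positions reachable in one move are: 12.

Remove 1, leaving 12.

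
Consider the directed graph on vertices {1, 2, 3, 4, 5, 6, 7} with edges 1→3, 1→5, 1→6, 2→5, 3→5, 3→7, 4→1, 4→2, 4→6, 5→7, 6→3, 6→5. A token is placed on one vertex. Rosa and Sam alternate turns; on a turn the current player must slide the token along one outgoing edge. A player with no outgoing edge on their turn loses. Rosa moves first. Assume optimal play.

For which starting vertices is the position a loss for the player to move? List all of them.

Positions with no move are L. A position that does have a move is losing for the player to move precisely when every available move leads to a winning position for the opponent. Fill in the labels:
Every edge goes from a vertex to one that appears earlier in the order 7, 5, 3, 6, 1, 2, 4, so processing vertices in that order labels each vertex after all of its successors.
7: no outgoing edge → L
5: reaches L-position 7 → W
3: reaches L-position 7 → W
6: only reaches 3(W), 5(W), all W → L
1: reaches L-position 6 → W
2: only reaches 5(W), which is W → L
4: reaches L-position 2 → W
The losing starting vertices are exactly the entries labelled L in this table (3 of them).

2, 6, 7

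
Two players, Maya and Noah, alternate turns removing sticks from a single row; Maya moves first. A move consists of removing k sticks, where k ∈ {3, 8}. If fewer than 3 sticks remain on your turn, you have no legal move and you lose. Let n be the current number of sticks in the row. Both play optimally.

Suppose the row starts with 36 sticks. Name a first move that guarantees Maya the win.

Work bottom-up. With no move the player to move loses. Otherwise the position is W if at least one move leads to an L position for the opponent, and L if every move leads to a W.
n=0: no move → L
n=1: no move → L
n=2: no move → L
n=3: can move to 0, which is L ⇒ W
n=4: can move to 1, which is L ⇒ W
n=5: can move to 2, which is L ⇒ W
n=6: the only move is to 3(W), a W ⇒ L
n=7: the only move is to 4(W), a W ⇒ L
n=8: can move to 0, which is L ⇒ W
n=9: can move to 6, which is L ⇒ W
n=10: can move to 7, which is L ⇒ W
n=11: moves to 8(W), 3(W); every one is W ⇒ L
n=12: moves to 9(W), 4(W); every one is W ⇒ L
n=13: moves to 10(W), 5(W); every one is W ⇒ L
n=14: can move to 11, which is L ⇒ W
n=15: can move to 12, which is L ⇒ W
n=16: can move to 13, which is L ⇒ W
n=17: moves to 14(W), 9(W); every one is W ⇒ L
n=18: moves to 15(W), 10(W); every one is W ⇒ L
n=19: can move to 11, which is L ⇒ W
n=20: can move to 17, which is L ⇒ W
n=21: can move to 18, which is L ⇒ W
n=22: moves to 19(W), 14(W); every one is W ⇒ L
n=23: moves to 20(W), 15(W); every one is W ⇒ L
n=24: moves to 21(W), 16(W); every one is W ⇒ L
n=25: can move to 22, which is L ⇒ W
n=26: can move to 23, which is L ⇒ W
n=27: can move to 24, which is L ⇒ W
n=28: moves to 25(W), 20(W); every one is W ⇒ L
n=29: moves to 26(W), 21(W); every one is W ⇒ L
n=30: can move to 22, which is L ⇒ W
n=31: can move to 28, which is L ⇒ W
n=32: can move to 29, which is L ⇒ W
n=33: moves to 30(W), 25(W); every one is W ⇒ L
n=34: moves to 31(W), 26(W); every one is W ⇒ L
n=35: moves to 32(W), 27(W); every one is W ⇒ L
n=36: can move to 33, which is L ⇒ W
From 36, the L positions reachable in one move are: 33, 28. Any move reaching one of these is winning.

Remove 3, leaving 33.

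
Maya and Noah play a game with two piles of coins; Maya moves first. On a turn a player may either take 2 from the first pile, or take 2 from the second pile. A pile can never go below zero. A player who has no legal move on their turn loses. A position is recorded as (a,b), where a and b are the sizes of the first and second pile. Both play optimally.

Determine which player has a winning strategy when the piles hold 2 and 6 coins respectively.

Use the standard recursion: the mover loses at a terminal position; elsewhere, the mover wins exactly when some move hands the opponent an L position.
No move ever increases a pile, so every position that can arise here has a ≤ 2 and b ≤ 6; it is enough to label the cells with 0 ≤ a ≤ 2 and 0 ≤ b ≤ 6.
Every move lowers a or b (never raises either), so fill the grid row by row in increasing a, and left to right within a row: each cell's successors are then already labelled.
      b=0  b=1  b=2  b=3  b=4  b=5  b=6
a=0:    L    L    W    W    L    L    W
a=1:    L    L    W    W    L    L    W
a=2:    W    W    L    L    W    W    L
Cells with no legal move (terminal, hence L): (0,0), (0,1), (1,0), (1,1).
The remaining L cells, each justified by listing all of its moves:
(0,4): L (sole option (0,2)(W) is W)
(0,5): L (sole option (0,3)(W) is W)
(1,4): L (sole option (1,2)(W) is W)
(1,5): L (sole option (1,3)(W) is W)
(2,2): L (options (0,2)(W), (2,0)(W) are all W)
(2,3): L (options (0,3)(W), (2,1)(W) are all W)
(2,6): L (options (0,6)(W), (2,4)(W) are all W)
Every other cell has at least one move into one of the L cells above, so it is W.
Every move from (2,6) reaches a W position, so the mover loses.

Noah wins.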